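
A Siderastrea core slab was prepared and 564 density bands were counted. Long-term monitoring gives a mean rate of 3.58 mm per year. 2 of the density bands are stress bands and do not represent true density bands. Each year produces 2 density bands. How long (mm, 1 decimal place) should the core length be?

Correcting the raw count gives 564 − 2 = 562 true density bands.
With 2 density bands per year, 562 / 2 = 281 years.
Length ≈ 3.58 × 281 = 1006.0 mm.

1006.0 mm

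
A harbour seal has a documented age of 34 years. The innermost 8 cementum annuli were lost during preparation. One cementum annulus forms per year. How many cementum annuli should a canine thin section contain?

Expected cementum annuli over 34 years: 34.
34 − 8 missed = 26 cementum annuli expected in the prepared section.

26 cementum annuli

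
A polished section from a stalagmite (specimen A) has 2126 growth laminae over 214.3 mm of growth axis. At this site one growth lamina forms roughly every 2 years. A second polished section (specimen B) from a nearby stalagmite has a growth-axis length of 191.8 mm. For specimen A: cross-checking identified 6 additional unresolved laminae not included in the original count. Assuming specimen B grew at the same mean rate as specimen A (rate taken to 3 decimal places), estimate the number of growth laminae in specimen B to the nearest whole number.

1918 growth laminae

Specimen A: correcting the raw count gives 2126 + 6 = 2132 true growth laminae.
Specimen A: 2132 growth laminae at 2 years each span 2132 × 2 = 4264 years.
A: Mean rate = 214.3 mm / 4264 years ≈ 0.050 mm per year.
B spans 191.8 / 0.050 = 3836.00 years; at 2 years per growth lamina that is 3836.00 / 2 ≈ 1918 growth laminae.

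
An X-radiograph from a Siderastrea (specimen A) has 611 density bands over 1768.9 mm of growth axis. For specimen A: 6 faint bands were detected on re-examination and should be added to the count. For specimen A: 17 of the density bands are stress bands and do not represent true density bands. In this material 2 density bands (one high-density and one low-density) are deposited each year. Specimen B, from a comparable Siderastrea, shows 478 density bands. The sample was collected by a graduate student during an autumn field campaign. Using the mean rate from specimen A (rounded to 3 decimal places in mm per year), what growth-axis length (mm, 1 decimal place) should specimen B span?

1409.1 mm

Specimen A: adjusted count: 611 − 17 + 6 = 600 density bands.
Specimen A: with 2 density bands per year, 600 / 2 = 300 years.
A: Extension rate ≈ 1768.9 / 300 = 5.896 mm/year.
Specimen B: dividing by 2 density bands per year: 478 / 2 = 239 years. B's length ≈ 5.896 × 239 = 1409.1 mm.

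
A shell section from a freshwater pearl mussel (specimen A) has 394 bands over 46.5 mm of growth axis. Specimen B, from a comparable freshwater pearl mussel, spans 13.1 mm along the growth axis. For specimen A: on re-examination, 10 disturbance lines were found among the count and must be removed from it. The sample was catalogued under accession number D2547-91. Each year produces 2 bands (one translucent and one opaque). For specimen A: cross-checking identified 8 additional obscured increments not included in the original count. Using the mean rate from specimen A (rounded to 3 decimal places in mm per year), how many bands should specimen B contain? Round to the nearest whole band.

Specimen A: after corrections the count is 394 − 10 + 8 = 392 bands.
Specimen A: 392 bands at 2 per year is 392 / 2 = 196 years.
A: 46.5 mm over 196 years gives 46.5 / 196 ≈ 0.237 mm/year.
Specimen B: 13.1 mm / 0.237 mm per year = 55.27 years; at 2 bands per year that is 55.27 × 2 ≈ 111 bands.

111 bands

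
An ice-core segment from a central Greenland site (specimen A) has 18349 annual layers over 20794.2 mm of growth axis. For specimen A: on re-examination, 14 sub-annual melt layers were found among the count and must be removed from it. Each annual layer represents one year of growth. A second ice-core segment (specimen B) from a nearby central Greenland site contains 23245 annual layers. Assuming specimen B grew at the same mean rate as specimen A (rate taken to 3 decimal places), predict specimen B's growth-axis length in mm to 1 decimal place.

26359.8 mm

Specimen A: true annual layer count = 18349 − 14 = 18335.
A: Mean rate = 20794.2 mm / 18335 years ≈ 1.134 mm per year.
B's length ≈ 1.134 × 23245 = 26359.8 mm.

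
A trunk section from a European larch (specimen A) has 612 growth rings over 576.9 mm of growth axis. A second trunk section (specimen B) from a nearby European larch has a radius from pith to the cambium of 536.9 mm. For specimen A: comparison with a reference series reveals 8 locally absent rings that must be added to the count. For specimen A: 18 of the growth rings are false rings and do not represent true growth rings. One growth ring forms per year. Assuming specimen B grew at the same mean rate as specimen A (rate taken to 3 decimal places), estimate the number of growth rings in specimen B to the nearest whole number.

560 growth rings

Specimen A: correcting the raw count gives 612 − 18 + 8 = 602 true growth rings.
A: 576.9 mm over 602 years gives 576.9 / 602 ≈ 0.958 mm per year.
For B, 536.9 / 0.958 = 560.44 years ≈ 560 growth rings.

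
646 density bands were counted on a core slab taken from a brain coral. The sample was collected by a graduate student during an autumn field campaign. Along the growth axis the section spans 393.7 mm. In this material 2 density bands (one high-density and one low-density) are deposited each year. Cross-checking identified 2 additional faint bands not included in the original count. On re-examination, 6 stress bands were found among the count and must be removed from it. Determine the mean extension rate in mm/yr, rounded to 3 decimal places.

1.226 mm/yr

Adjusted count: 646 − 6 + 2 = 642 density bands.
642 density bands at 2 per year is 642 / 2 = 321 years.
Mean rate = 393.7 mm / 321 years ≈ 1.226 mm/yr.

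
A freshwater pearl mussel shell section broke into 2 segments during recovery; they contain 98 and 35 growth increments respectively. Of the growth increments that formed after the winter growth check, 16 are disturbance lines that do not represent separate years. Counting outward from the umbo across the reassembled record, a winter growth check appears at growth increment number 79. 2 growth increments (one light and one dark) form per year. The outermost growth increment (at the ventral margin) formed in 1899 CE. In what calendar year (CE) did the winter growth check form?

1880 CE

Total growth increments = 98 + 35 = 133.
Between growth increment 79 and the ventral margin there are 133 − 79 = 54 growth increments.
Removing the 16 false growth increments leaves 54 − 16 = 38 true growth increments beyond the winter growth check.
38 growth increments at 2 per year is 38 / 2 = 19 years.
1899 − 19 = 1880 CE.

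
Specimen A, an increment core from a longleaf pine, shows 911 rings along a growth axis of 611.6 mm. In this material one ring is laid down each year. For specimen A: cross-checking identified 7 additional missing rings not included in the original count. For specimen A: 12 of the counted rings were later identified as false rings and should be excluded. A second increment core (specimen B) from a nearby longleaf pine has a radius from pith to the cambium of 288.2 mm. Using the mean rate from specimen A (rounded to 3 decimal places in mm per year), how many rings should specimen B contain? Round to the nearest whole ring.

427 rings

Specimen A: true ring count = 911 − 12 + 7 = 906.
A: 611.6 mm over 906 years gives 611.6 / 906 ≈ 0.675 mm/year.
For B, 288.2 / 0.675 = 426.96 years ≈ 427 rings.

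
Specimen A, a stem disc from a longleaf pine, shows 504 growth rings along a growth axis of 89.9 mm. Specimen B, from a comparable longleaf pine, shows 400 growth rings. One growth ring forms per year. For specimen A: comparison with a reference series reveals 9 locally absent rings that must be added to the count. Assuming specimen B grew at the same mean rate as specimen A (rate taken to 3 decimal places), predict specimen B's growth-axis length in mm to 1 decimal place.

70.0 mm

Specimen A: true growth ring count = 504 + 9 = 513.
A: 89.9 mm over 513 years gives 89.9 / 513 ≈ 0.175 mm/yr.
B's length ≈ 0.175 × 400 = 70.0 mm.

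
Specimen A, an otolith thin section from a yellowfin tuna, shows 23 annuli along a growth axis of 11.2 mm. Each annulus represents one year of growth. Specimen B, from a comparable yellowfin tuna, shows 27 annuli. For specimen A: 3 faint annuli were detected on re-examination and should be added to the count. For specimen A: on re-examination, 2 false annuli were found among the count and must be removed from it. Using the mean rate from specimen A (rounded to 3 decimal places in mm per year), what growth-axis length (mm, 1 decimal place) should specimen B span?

12.6 mm

Specimen A: after corrections the count is 23 − 2 + 3 = 24 annuli.
A: 11.2 mm over 24 years gives 11.2 / 24 ≈ 0.467 mm per year.
Length of B = 0.467 × 27 = 12.6 mm.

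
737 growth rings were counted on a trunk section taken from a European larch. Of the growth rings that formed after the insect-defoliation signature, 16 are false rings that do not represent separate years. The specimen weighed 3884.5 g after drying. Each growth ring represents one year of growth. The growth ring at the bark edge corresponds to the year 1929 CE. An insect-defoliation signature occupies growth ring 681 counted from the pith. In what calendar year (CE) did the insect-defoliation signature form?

The insect-defoliation signature sits at growth ring 681 from the pith, so 737 − 681 = 56 growth rings formed after it.
56 − 16 false = 40 true growth rings after the insect-defoliation signature.
1929 − 40 = 1889 CE.

1889 CE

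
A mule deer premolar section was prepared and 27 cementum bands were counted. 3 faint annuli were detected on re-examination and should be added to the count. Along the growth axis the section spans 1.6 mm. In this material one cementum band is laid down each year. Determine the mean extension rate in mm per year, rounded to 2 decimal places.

0.05 mm per year

True cementum band count = 27 + 3 = 30.
Extension rate ≈ 1.6 / 30 = 0.05 mm per year.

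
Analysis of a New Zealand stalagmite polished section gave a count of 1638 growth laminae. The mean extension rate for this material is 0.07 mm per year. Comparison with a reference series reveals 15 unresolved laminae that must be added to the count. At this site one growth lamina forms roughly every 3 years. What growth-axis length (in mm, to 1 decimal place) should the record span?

Correcting the raw count gives 1638 + 15 = 1653 true growth laminae.
At 3 years per growth lamina, 1653 × 3 = 4959 years.
Length ≈ 0.07 × 4959 = 347.1 mm.

347.1 mm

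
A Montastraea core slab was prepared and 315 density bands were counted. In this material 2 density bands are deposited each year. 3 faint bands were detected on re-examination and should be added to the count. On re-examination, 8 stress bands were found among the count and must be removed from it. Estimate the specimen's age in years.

155 yr

Adjusted count: 315 − 8 + 3 = 310 density bands.
With 2 density bands per year, 310 / 2 = 155 years.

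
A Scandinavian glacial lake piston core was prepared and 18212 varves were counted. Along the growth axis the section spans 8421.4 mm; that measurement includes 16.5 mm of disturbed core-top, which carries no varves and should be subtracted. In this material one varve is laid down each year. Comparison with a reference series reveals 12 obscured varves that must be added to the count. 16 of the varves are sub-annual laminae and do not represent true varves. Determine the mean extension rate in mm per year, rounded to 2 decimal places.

Adjusted count: 18212 − 16 + 12 = 18208 varves.
The growth record spans 8421.4 − 16.5 = 8404.9 mm.
Mean rate = 8404.9 mm / 18208 years ≈ 0.46 mm per year.

0.46 mm per year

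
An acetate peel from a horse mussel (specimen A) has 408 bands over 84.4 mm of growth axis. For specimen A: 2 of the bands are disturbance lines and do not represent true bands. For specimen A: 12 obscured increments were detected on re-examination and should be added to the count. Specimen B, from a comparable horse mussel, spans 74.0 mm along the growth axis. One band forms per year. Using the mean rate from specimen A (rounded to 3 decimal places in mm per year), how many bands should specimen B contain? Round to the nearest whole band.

366 bands

Specimen A: correcting the raw count gives 408 − 2 + 12 = 418 true bands.
A: Mean rate = 84.4 mm / 418 years ≈ 0.202 mm/year.
B spans 74.0 / 0.202 = 366.34 years ≈ 366 bands.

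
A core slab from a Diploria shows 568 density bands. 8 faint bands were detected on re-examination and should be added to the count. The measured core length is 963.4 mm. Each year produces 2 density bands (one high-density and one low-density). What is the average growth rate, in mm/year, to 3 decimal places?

3.345 mm/year

Correcting the raw count gives 568 + 8 = 576 true density bands.
With 2 density bands per year, 576 / 2 = 288 years.
Mean rate = 963.4 mm / 288 years ≈ 3.345 mm/year.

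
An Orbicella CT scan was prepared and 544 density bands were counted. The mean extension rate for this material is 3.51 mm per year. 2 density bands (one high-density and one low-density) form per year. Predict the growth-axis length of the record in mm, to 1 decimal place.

Dividing by 2 density bands per year: 544 / 2 = 272 years.
Predicted length = 3.51 mm/year × 272 years = 954.7 mm.

954.7 mm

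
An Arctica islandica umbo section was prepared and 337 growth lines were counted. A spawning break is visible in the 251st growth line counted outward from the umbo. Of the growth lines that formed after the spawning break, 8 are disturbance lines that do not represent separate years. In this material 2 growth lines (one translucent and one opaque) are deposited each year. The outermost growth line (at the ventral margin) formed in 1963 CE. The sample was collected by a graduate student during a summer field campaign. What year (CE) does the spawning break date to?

1924 CE

The spawning break sits at growth line 251 from the umbo, so 337 − 251 = 86 growth lines formed after it.
Excluding 8 false growth lines: 86 − 8 = 78.
With 2 growth lines per year, 78 / 2 = 39 years.
1963 − 39 = 1924 CE.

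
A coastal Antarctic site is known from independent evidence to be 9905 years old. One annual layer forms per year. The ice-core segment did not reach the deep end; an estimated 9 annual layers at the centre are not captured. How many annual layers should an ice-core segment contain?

9896 annual layers

At one annual layer per year, 9905 years correspond to 9905 annual layers.
Less the 9 uncaptured annual layers: 9905 − 9 = 9896.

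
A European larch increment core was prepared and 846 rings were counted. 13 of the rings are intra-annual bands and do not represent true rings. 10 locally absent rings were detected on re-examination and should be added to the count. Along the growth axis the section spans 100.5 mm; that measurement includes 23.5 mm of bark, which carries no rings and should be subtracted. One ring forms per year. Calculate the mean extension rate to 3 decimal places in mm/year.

0.091 mm/year

Adjusted count: 846 − 13 + 10 = 843 rings.
Net length = 100.5 − 23.5 = 77.0 mm.
Mean rate = 77.0 mm / 843 years ≈ 0.091 mm/year.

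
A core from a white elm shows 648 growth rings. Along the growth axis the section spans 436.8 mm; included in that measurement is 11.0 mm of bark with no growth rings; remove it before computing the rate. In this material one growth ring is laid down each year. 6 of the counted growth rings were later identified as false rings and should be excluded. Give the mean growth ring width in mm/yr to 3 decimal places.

0.663 mm/yr

Adjusted count: 648 − 6 = 642 growth rings.
Net length = 436.8 − 11.0 = 425.8 mm.
425.8 mm over 642 years gives 425.8 / 642 ≈ 0.663 mm/yr.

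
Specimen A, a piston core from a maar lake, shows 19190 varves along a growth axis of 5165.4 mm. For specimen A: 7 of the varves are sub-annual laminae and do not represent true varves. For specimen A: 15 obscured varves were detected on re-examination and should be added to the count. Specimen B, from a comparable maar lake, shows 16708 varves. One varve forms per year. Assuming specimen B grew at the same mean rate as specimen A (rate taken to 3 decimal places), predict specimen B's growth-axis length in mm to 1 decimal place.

Specimen A: correcting the raw count gives 19190 − 7 + 15 = 19198 true varves.
A: 5165.4 mm over 19198 years gives 5165.4 / 19198 ≈ 0.269 mm/yr.
For B, 0.269 mm/year × 16708 years = 4494.5 mm.

4494.5 mm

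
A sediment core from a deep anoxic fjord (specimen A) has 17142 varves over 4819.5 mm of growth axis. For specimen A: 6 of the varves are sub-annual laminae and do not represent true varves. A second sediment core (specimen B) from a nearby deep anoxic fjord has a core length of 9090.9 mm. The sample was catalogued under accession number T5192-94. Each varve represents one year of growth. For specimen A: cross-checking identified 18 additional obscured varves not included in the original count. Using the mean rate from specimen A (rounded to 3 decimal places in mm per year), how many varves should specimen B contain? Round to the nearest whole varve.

Specimen A: after corrections the count is 17142 − 6 + 18 = 17154 varves.
A: 4819.5 mm over 17154 years gives 4819.5 / 17154 ≈ 0.281 mm/yr.
For B, 9090.9 / 0.281 = 32351.96 years ≈ 32352 varves.

32352 varves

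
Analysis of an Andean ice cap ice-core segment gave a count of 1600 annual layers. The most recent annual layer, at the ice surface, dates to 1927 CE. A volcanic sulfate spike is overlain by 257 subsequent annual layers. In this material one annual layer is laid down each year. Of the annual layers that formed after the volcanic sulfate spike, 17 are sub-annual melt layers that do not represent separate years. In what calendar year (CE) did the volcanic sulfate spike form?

257 annual layers post-date the volcanic sulfate spike.
Removing the 17 false annual layers leaves 257 − 17 = 240 true annual layers beyond the volcanic sulfate spike.
The annual layer at the ice surface is 1927 CE, so the volcanic sulfate spike dates to 1927 − 240 = 1687 CE.

1687 CE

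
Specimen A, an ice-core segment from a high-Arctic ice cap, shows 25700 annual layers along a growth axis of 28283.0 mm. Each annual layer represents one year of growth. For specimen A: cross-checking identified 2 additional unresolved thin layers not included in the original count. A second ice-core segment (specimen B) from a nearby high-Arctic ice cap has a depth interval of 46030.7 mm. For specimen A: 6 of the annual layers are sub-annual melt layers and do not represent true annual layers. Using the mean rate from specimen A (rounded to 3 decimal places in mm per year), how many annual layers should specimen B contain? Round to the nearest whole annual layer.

41808 annual layers

Specimen A: correcting the raw count gives 25700 − 6 + 2 = 25696 true annual layers.
A: Extension rate ≈ 28283.0 / 25696 = 1.101 mm per year.
Specimen B: 46030.7 mm / 1.101 mm per year = 41808.08 years ≈ 41808 annual layers.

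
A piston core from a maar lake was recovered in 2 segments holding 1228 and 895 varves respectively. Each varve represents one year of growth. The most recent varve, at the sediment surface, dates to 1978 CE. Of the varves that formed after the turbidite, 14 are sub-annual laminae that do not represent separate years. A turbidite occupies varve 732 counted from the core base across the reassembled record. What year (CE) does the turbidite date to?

601 CE

Total varves = 1228 + 895 = 2123.
Between varve 732 and the sediment surface there are 2123 − 732 = 1391 varves.
1391 − 14 false = 1377 true varves after the turbidite.
Counting back 1377 years from 1978 CE places the turbidite in 1978 − 1377 = 601 CE.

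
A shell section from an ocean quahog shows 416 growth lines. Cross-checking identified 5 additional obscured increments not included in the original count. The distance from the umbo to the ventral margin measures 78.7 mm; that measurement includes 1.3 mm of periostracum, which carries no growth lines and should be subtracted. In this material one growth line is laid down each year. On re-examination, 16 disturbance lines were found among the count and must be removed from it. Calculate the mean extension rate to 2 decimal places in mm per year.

0.19 mm per year

After corrections the count is 416 − 16 + 5 = 405 growth lines.
Net length = 78.7 − 1.3 = 77.4 mm.
Mean rate = 77.4 mm / 405 years ≈ 0.19 mm per year.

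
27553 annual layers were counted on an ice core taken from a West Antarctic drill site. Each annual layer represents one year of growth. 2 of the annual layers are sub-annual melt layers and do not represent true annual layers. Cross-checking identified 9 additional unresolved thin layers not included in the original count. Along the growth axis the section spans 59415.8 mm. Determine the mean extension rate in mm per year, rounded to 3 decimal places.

2.156 mm per year

Correcting the raw count gives 27553 − 2 + 9 = 27560 true annual layers.
59415.8 mm over 27560 years gives 59415.8 / 27560 ≈ 2.156 mm per year.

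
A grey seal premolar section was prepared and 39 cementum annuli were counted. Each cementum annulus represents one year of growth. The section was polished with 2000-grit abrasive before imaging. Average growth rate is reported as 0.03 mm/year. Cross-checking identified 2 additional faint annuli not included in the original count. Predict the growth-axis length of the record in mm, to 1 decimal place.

True cementum annulus count = 39 + 2 = 41.
Length ≈ 0.03 × 41 = 1.2 mm.

1.2 mm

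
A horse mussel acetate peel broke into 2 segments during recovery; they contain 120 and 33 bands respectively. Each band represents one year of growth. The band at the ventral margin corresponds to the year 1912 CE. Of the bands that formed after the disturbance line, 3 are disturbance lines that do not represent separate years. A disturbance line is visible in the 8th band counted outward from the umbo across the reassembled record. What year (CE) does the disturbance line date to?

Total bands = 120 + 33 = 153.
The disturbance line sits at band 8 from the umbo, so 153 − 8 = 145 bands formed after it.
Excluding 3 false bands: 145 − 3 = 142.
The band at the ventral margin is 1912 CE, so the disturbance line dates to 1912 − 142 = 1770 CE.

1770 CE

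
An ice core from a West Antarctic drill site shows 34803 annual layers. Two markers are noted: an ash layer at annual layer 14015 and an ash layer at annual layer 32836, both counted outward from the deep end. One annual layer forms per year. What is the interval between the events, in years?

18821 years

The two markers are separated by 32836 − 14015 = 18821 annual layers.
One annual layer per year makes the interval 18821 years.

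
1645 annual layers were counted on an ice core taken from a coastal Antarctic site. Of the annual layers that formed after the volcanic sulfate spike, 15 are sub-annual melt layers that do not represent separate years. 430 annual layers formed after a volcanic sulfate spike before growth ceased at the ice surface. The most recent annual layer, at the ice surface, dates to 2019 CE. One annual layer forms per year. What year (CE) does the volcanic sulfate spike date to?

There are 430 annual layers younger than the volcanic sulfate spike.
Removing the 15 false annual layers leaves 430 − 15 = 415 true annual layers beyond the volcanic sulfate spike.
Counting back 415 years from 2019 CE places the volcanic sulfate spike in 2019 − 415 = 1604 CE.

1604 CE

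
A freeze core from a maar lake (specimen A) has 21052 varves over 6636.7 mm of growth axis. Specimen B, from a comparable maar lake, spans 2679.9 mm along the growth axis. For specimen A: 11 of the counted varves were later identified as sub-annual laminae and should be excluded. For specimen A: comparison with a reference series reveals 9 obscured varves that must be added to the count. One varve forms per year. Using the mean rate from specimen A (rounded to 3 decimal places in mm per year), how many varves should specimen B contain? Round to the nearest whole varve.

8508 varves

Specimen A: adjusted count: 21052 − 11 + 9 = 21050 varves.
A: Mean rate = 6636.7 mm / 21050 years ≈ 0.315 mm/yr.
For B, 2679.9 / 0.315 = 8507.62 years ≈ 8508 varves.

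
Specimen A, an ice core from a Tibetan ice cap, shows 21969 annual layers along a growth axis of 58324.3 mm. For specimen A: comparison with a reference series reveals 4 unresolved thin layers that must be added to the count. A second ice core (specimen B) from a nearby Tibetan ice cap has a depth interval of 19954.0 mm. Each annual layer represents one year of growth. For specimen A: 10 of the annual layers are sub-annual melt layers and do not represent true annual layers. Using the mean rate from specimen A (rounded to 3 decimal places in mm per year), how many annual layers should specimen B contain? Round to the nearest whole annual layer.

Specimen A: adjusted count: 21969 − 10 + 4 = 21963 annual layers.
A: 58324.3 mm over 21963 years gives 58324.3 / 21963 ≈ 2.656 mm/year.
B spans 19954.0 / 2.656 = 7512.80 years ≈ 7513 annual layers.

7513 annual layers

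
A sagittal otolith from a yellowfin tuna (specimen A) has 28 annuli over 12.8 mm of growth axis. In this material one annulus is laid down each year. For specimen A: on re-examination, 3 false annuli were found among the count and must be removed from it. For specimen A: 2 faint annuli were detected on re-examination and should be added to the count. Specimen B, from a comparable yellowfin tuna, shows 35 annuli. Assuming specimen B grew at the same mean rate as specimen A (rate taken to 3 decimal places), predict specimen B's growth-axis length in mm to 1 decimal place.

Specimen A: true annulus count = 28 − 3 + 2 = 27.
A: Extension rate ≈ 12.8 / 27 = 0.474 mm/year.
B's length ≈ 0.474 × 35 = 16.6 mm.

16.6 mm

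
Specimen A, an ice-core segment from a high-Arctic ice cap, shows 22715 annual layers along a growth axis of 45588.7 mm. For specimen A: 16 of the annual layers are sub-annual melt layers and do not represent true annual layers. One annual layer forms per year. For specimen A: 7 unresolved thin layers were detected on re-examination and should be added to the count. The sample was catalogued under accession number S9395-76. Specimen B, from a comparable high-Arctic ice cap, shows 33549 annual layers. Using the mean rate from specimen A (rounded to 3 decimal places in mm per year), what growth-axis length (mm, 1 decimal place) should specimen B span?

67366.4 mm

Specimen A: after corrections the count is 22715 − 16 + 7 = 22706 annual layers.
A: 45588.7 mm over 22706 years gives 45588.7 / 22706 ≈ 2.008 mm/yr.
For B, 2.008 mm/year × 33549 years = 67366.4 mm.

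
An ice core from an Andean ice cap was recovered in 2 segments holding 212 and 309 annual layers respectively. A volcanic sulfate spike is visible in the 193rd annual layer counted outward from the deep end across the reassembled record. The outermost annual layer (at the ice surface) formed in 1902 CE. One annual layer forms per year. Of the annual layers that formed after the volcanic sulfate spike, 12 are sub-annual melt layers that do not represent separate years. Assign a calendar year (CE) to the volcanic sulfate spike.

Total annual layers = 212 + 309 = 521.
521 − 193 = 328 annual layers lie beyond the volcanic sulfate spike toward the ice surface.
Removing the 12 false annual layers leaves 328 − 12 = 316 true annual layers beyond the volcanic sulfate spike.
The annual layer at the ice surface is 1902 CE, so the volcanic sulfate spike dates to 1902 − 316 = 1586 CE.

1586 CE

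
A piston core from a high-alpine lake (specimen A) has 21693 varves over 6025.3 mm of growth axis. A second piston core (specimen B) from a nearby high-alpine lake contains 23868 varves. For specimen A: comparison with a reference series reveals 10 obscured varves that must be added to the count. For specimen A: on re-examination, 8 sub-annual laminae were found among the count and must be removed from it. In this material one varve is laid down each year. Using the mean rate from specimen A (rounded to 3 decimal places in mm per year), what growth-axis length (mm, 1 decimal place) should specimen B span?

Specimen A: correcting the raw count gives 21693 − 8 + 10 = 21695 true varves.
A: Extension rate ≈ 6025.3 / 21695 = 0.278 mm/year.
For B, 0.278 mm/year × 23868 years = 6635.3 mm.

6635.3 mm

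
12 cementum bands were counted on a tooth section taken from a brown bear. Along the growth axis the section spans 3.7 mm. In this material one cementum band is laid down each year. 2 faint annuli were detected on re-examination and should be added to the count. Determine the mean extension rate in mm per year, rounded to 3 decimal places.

After corrections the count is 12 + 2 = 14 cementum bands.
3.7 mm over 14 years gives 3.7 / 14 ≈ 0.264 mm per year.

0.264 mm per year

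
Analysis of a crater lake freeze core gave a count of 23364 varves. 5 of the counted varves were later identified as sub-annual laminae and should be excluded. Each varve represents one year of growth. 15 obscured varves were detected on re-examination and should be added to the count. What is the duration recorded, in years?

23374 years

After corrections the count is 23364 − 5 + 15 = 23374 varves.
At one varve per year, that is 23374 years.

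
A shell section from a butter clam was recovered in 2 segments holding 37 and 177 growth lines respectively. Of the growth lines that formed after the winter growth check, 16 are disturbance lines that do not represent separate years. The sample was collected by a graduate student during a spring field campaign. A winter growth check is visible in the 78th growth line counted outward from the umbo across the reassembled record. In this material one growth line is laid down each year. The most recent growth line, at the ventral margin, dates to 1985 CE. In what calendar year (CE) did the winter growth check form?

Total growth lines = 37 + 177 = 214.
Between growth line 78 and the ventral margin there are 214 − 78 = 136 growth lines.
136 − 16 false = 120 true growth lines after the winter growth check.
1985 − 120 = 1865 CE.

1865 CE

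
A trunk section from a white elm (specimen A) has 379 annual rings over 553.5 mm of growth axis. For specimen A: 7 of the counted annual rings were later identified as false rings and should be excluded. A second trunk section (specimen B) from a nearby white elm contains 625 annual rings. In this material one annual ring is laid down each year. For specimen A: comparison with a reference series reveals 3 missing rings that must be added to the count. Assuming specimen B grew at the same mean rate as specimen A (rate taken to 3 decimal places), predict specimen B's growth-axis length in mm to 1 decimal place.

922.5 mm

Specimen A: adjusted count: 379 − 7 + 3 = 375 annual rings.
A: Mean rate = 553.5 mm / 375 years ≈ 1.476 mm/year.
For B, 1.476 mm/year × 625 years = 922.5 mm.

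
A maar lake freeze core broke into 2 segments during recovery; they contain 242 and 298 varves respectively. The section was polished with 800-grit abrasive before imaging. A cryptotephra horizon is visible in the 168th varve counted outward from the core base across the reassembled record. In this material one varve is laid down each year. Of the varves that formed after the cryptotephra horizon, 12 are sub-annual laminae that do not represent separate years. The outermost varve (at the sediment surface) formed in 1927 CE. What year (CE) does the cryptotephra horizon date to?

1567 CE

Total varves = 242 + 298 = 540.
The cryptotephra horizon sits at varve 168 from the core base, so 540 − 168 = 372 varves formed after it.
Excluding 12 false varves: 372 − 12 = 360.
Counting back 360 years from 1927 CE places the cryptotephra horizon in 1927 − 360 = 1567 CE.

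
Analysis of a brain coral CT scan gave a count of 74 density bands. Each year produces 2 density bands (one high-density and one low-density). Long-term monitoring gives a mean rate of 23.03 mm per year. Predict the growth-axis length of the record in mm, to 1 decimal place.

Dividing by 2 density bands per year: 74 / 2 = 37 years.
Length ≈ 23.03 × 37 = 852.1 mm.

852.1 mm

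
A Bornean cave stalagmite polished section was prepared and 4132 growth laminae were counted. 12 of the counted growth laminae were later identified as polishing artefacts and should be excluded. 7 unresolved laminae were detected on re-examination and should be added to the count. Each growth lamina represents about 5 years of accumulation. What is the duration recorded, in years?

20635 years

Correcting the raw count gives 4132 − 12 + 7 = 4127 true growth laminae.
Multiplying by 5 years per growth lamina: 4127 × 5 = 20635 years.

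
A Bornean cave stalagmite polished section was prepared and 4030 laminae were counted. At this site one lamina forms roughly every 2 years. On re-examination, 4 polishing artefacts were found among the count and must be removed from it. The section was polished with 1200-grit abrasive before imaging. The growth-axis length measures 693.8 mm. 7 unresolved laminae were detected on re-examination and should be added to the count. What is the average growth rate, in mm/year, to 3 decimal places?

After corrections the count is 4030 − 4 + 7 = 4033 laminae.
4033 laminae at 2 years each span 4033 × 2 = 8066 years.
693.8 mm over 8066 years gives 693.8 / 8066 ≈ 0.086 mm/year.

0.086 mm/year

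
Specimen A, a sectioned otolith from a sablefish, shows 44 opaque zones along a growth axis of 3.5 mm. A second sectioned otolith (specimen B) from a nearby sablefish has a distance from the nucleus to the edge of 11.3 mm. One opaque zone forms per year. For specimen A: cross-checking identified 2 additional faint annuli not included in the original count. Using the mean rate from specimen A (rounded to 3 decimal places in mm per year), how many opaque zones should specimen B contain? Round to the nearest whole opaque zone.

Specimen A: adjusted count: 44 + 2 = 46 opaque zones.
A: 3.5 mm over 46 years gives 3.5 / 46 ≈ 0.076 mm per year.
Specimen B: 11.3 mm / 0.076 mm per year = 148.68 years ≈ 149 opaque zones.

149 opaque zones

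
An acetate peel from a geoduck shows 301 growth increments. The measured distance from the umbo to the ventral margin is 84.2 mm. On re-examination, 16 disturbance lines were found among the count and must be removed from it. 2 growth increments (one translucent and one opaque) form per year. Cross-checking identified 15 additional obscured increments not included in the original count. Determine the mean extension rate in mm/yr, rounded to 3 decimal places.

Correcting the raw count gives 301 − 16 + 15 = 300 true growth increments.
300 growth increments at 2 per year is 300 / 2 = 150 years.
84.2 mm over 150 years gives 84.2 / 150 ≈ 0.561 mm/yr.

0.561 mm/yr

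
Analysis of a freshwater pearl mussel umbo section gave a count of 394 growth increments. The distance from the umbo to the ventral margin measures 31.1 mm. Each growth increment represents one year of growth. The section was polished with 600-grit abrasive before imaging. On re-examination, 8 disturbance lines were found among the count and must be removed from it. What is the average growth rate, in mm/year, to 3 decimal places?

0.081 mm/year

After corrections the count is 394 − 8 = 386 growth increments.
Extension rate ≈ 31.1 / 386 = 0.081 mm/year.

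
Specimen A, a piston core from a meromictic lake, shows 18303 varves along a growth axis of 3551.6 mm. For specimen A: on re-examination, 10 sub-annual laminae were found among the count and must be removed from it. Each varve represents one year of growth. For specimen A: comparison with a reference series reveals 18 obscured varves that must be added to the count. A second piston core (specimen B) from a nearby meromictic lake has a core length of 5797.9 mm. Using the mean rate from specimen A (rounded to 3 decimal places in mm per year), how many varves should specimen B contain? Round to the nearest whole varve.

29886 varves

Specimen A: adjusted count: 18303 − 10 + 18 = 18311 varves.
A: 3551.6 mm over 18311 years gives 3551.6 / 18311 ≈ 0.194 mm per year.
B spans 5797.9 / 0.194 = 29886.08 years ≈ 29886 varves.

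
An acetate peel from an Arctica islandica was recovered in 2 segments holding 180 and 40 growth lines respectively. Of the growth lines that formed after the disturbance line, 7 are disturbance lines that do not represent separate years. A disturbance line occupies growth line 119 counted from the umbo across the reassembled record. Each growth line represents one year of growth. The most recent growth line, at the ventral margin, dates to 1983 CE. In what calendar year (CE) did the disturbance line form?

Total growth lines = 180 + 40 = 220.
The disturbance line sits at growth line 119 from the umbo, so 220 − 119 = 101 growth lines formed after it.
Removing the 7 false growth lines leaves 101 − 7 = 94 true growth lines beyond the disturbance line.
1983 − 94 = 1889 CE.

1889 CE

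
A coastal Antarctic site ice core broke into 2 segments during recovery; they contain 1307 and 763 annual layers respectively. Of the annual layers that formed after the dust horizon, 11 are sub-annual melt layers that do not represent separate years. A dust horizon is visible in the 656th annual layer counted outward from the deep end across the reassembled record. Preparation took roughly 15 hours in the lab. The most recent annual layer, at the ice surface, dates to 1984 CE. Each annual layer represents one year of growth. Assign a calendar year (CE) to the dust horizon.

Total annual layers = 1307 + 763 = 2070.
The dust horizon sits at annual layer 656 from the deep end, so 2070 − 656 = 1414 annual layers formed after it.
1414 − 11 false = 1403 true annual layers after the dust horizon.
1984 − 1403 = 581 CE.

581 CE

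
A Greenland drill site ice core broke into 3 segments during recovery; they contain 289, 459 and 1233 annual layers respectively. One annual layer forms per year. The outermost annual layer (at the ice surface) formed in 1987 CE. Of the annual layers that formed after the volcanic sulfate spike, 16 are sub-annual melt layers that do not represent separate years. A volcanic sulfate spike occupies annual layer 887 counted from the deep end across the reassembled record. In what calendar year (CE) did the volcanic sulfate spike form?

909 CE

Total annual layers = 289 + 459 + 1233 = 1981.
1981 − 887 = 1094 annual layers lie beyond the volcanic sulfate spike toward the ice surface.
1094 − 16 false = 1078 true annual layers after the volcanic sulfate spike.
1987 − 1078 = 909 CE.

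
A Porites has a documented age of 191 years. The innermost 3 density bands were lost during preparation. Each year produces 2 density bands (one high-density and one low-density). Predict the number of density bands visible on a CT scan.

191 years at 2 density bands per year gives 191 × 2 = 382 density bands.
382 − 3 missed = 379 density bands expected in the prepared section.

379 density bands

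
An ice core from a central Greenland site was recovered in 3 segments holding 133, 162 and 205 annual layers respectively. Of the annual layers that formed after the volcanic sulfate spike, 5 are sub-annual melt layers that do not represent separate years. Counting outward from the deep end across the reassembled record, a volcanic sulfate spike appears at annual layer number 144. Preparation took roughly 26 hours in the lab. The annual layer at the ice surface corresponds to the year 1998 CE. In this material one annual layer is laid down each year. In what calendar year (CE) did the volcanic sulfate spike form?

1647 CE

Total annual layers = 133 + 162 + 205 = 500.
500 − 144 = 356 annual layers lie beyond the volcanic sulfate spike toward the ice surface.
Removing the 5 false annual layers leaves 356 − 5 = 351 true annual layers beyond the volcanic sulfate spike.
Counting back 351 years from 1998 CE places the volcanic sulfate spike in 1998 − 351 = 1647 CE.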